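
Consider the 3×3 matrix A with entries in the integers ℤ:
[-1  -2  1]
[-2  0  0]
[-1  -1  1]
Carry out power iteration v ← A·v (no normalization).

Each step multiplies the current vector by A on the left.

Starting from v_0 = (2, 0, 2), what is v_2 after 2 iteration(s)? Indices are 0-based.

v_2 = (8, 0, 4)

v_0 = (2, 0, 2).
v_1 = A·v_0 = (0, -4, 0).
v_2 = A·v_1 = (8, 0, 4).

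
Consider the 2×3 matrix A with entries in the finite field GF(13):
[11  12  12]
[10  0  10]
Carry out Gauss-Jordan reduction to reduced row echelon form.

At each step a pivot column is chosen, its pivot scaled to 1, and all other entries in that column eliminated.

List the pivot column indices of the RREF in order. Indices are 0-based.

pivot(0,0)=11: scale R0 → (1, 7, 7)
  clear (1,0): R1 −= (10)R0 → (0, 8, 5)
pivot(1,1)=8: scale R1 → (0, 1, 12)
  clear (0,1): R0 −= (7)R1 → (1, 0, 1)

pivot columns: 0, 1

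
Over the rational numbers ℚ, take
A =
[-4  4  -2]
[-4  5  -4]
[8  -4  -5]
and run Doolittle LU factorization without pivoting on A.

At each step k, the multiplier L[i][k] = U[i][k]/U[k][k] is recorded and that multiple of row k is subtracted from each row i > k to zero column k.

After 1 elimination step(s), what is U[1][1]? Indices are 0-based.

U[1][1] = 1

Step 1: pivot at (0,0) is -4.
  row1 ← row1 − (1)·row0  ⇒  L[1][0]=1, U row1=(0, 1, -2)
  row2 ← row2 − (-2)·row0  ⇒  L[2][0]=-2, U row2=(0, 4, -9)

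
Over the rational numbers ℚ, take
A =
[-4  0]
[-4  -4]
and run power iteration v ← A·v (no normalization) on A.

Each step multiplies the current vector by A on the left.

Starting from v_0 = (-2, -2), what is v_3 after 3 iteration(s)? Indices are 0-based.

v_0 = (-2, -2).
v_1 = A·v_0 = (8, 16).
v_2 = A·v_1 = (-32, -96).
v_3 = A·v_2 = (128, 512).

v_3 = (128, 512)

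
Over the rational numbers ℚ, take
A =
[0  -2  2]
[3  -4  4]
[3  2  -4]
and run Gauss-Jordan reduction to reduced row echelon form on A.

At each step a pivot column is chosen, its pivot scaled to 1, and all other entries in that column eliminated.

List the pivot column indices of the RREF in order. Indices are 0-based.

pivot(0,0): swap R0↔R1
pivot(0,0)=3: scale R0 → (1, -4/3, 4/3)
  clear (2,0): R2 −= (3)R0 → (0, 6, -8)
pivot(1,1)=-2: scale R1 → (0, 1, -1)
  clear (0,1): R0 −= (-4/3)R1 → (1, 0, 0)
  clear (2,1): R2 −= (6)R1 → (0, 0, -2)
pivot(2,2)=-2: scale R2 → (0, 0, 1)
  clear (1,2): R1 −= (-1)R2 → (0, 1, 0)

pivot columns: 0, 1, 2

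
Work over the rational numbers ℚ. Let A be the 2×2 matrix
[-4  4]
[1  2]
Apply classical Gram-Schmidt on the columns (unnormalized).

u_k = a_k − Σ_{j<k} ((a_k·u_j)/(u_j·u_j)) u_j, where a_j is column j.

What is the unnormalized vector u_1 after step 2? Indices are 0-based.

Step 1: u_0 = a_0 = (-4, 1).
Step 2: u_1 = a_1 − (-14/17)·u_0 = (12/17, 48/17).

u_1 = (12/17, 48/17)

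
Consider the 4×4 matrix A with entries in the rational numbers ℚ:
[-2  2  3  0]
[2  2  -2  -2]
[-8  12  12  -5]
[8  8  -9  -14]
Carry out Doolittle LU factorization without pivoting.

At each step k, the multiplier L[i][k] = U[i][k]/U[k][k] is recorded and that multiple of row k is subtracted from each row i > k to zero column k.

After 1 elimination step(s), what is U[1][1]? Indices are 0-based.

[col 0] pivot -2
  R1 -= -1*R0 → (0, 4, 1, -2)  (L[1][0] := -1)
  R2 -= 4*R0 → (0, 4, 0, -5)  (L[2][0] := 4)
  R3 -= -4*R0 → (0, 16, 3, -14)  (L[3][0] := -4)

U[1][1] = 4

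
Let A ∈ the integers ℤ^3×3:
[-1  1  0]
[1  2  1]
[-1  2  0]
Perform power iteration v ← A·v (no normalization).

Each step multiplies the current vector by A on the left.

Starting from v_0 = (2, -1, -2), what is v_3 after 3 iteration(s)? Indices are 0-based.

v_3 = (-12, -22, -23)

v_0 = (2, -1, -2).
v_1 = A·v_0 = (-3, -2, -4).
v_2 = A·v_1 = (1, -11, -1).
v_3 = A·v_2 = (-12, -22, -23).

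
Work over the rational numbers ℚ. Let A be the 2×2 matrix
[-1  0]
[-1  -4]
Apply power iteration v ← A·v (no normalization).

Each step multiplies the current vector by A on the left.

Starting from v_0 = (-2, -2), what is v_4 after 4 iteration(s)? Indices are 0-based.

v_4 = (-2, -682)

v_0 = (-2, -2).
v_1 = A·v_0 = (2, 10).
v_2 = A·v_1 = (-2, -42).
v_3 = A·v_2 = (2, 170).
v_4 = A·v_3 = (-2, -682).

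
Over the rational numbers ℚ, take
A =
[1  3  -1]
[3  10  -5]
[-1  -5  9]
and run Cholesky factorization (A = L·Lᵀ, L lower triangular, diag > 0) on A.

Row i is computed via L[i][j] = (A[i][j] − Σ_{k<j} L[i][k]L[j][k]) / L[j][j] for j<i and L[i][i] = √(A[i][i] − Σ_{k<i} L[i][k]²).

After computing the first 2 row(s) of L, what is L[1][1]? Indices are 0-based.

L[1][1] = 1

Step 1: L[0][0] = √(1) = 1.
  L[1][0] = (3) / L[0][0] = 3.
Step 2: L[1][1] = √(1) = 1.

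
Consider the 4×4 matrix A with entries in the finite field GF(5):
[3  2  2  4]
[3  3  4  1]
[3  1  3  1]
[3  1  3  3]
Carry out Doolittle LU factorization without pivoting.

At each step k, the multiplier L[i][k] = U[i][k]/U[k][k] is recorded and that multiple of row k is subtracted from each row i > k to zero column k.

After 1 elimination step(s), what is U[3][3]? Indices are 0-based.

Step 1: pivot at (0,0) is 3.
  row1 ← row1 − (1)·row0  ⇒  L[1][0]=1, U row1=(0, 1, 2, 2)
  row2 ← row2 − (1)·row0  ⇒  L[2][0]=1, U row2=(0, 4, 1, 2)
  row3 ← row3 − (1)·row0  ⇒  L[3][0]=1, U row3=(0, 4, 1, 4)

U[3][3] = 4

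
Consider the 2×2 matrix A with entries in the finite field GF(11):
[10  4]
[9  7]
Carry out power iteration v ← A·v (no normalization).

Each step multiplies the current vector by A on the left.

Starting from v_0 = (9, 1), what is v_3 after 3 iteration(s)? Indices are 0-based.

v_3 = (2, 5)

v_0 = (9, 1).
v_1 = A·v_0 = (6, 0).
v_2 = A·v_1 = (5, 10).
v_3 = A·v_2 = (2, 5).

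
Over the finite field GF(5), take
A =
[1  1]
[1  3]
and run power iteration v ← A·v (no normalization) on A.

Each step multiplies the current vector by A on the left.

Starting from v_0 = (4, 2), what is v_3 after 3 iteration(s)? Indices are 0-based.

v_0 = (4, 2).
v_1 = A·v_0 = (1, 0).
v_2 = A·v_1 = (1, 1).
v_3 = A·v_2 = (2, 4).

v_3 = (2, 4)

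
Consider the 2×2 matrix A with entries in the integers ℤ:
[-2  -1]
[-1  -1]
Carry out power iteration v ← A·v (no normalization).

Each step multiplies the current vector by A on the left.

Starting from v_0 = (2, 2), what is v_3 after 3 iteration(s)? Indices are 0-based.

v_0 = (2, 2).
v_1 = A·v_0 = (-6, -4).
v_2 = A·v_1 = (16, 10).
v_3 = A·v_2 = (-42, -26).

v_3 = (-42, -26)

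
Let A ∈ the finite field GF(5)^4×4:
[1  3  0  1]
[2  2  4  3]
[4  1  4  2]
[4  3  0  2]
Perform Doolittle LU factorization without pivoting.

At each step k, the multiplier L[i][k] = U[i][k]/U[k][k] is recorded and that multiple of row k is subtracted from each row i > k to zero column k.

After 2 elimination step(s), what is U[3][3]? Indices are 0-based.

U[3][3] = 2

Step 1: pivot at (0,0) is 1.
  row1 ← row1 − (2)·row0  ⇒  L[1][0]=2, U row1=(0, 1, 4, 1)
  row2 ← row2 − (4)·row0  ⇒  L[2][0]=4, U row2=(0, 4, 4, 3)
  row3 ← row3 − (4)·row0  ⇒  L[3][0]=4, U row3=(0, 1, 0, 3)
Step 2: pivot at (1,1) is 1.
  row2 ← row2 − (4)·row1  ⇒  L[2][1]=4, U row2=(0, 0, 3, 4)
  row3 ← row3 − (1)·row1  ⇒  L[3][1]=1, U row3=(0, 0, 1, 2)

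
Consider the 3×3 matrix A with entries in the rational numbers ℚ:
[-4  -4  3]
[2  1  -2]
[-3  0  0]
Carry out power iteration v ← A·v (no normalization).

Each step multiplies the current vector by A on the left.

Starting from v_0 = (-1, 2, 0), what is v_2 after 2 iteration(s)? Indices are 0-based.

v_0 = (-1, 2, 0).
v_1 = A·v_0 = (-4, 0, 3).
v_2 = A·v_1 = (25, -14, 12).

v_2 = (25, -14, 12)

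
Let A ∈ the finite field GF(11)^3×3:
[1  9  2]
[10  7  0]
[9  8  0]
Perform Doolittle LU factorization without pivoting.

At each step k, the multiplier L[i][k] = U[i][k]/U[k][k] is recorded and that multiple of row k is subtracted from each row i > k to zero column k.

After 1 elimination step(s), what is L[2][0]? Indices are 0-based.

L[2][0] = 9

k=0: U[0][0]=1
  eliminate (1,0): mult=10, new row 1: (0, 5, 2); set L[1][0]=10
  eliminate (2,0): mult=9, new row 2: (0, 4, 4); set L[2][0]=9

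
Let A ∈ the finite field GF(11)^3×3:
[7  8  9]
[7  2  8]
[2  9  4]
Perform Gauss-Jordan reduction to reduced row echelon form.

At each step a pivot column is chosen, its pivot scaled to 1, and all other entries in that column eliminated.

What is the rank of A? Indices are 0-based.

pivot(0,0)=7: scale R0 → (1, 9, 6)
  clear (1,0): R1 −= (7)R0 → (0, 5, 10)
  clear (2,0): R2 −= (2)R0 → (0, 2, 3)
pivot(1,1)=5: scale R1 → (0, 1, 2)
  clear (0,1): R0 −= (9)R1 → (1, 0, 10)
  clear (2,1): R2 −= (2)R1 → (0, 0, 10)
pivot(2,2)=10: scale R2 → (0, 0, 1)
  clear (0,2): R0 −= (10)R2 → (1, 0, 0)
  clear (1,2): R1 −= (2)R2 → (0, 1, 0)

rank = 3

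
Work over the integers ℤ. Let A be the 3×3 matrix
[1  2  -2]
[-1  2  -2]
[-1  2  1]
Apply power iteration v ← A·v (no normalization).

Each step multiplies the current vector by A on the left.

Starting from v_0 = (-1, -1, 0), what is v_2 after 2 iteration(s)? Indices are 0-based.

v_2 = (-3, 3, 0)

v_0 = (-1, -1, 0).
v_1 = A·v_0 = (-3, -1, -1).
v_2 = A·v_1 = (-3, 3, 0).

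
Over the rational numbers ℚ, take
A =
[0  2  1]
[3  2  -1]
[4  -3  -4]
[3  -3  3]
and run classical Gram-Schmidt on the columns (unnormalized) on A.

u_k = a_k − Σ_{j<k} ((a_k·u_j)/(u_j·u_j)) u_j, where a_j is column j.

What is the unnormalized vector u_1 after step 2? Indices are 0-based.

u_1 = (2, 113/34, -21/17, -57/34)

Step 1: u_0 = a_0 = (0, 3, 4, 3).
Step 2: u_1 = a_1 − (-15/34)·u_0 = (2, 113/34, -21/17, -57/34).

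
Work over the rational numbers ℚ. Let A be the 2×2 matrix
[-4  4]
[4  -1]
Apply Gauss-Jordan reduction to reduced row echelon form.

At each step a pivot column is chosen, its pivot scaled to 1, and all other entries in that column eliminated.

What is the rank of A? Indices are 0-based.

rank = 2

step 1: normalize row 0 (÷-4) = (1, -1)
  row 1: subtract 4×row0 = (0, 3)
step 2: normalize row 1 (÷3) = (0, 1)
  row 0: subtract -1×row1 = (1, 0)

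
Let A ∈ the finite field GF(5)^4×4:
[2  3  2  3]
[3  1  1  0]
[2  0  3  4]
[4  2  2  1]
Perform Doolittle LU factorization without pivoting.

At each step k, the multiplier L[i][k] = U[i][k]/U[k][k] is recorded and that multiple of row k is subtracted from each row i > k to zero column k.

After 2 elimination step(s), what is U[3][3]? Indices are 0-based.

U[3][3] = 3

k=0: U[0][0]=2
  eliminate (1,0): mult=4, new row 1: (0, 4, 3, 3); set L[1][0]=4
  eliminate (2,0): mult=1, new row 2: (0, 2, 1, 1); set L[2][0]=1
  eliminate (3,0): mult=2, new row 3: (0, 1, 3, 0); set L[3][0]=2
k=1: U[1][1]=4
  eliminate (2,1): mult=3, new row 2: (0, 0, 2, 2); set L[2][1]=3
  eliminate (3,1): mult=4, new row 3: (0, 0, 1, 3); set L[3][1]=4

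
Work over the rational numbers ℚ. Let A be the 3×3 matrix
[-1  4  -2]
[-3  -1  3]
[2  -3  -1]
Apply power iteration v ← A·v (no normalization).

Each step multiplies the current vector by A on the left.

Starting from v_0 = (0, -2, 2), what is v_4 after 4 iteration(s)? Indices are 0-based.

v_4 = (-1452, -368, 1364)

v_0 = (0, -2, 2).
v_1 = A·v_0 = (-12, 8, 4).
v_2 = A·v_1 = (36, 40, -52).
v_3 = A·v_2 = (228, -304, 4).
v_4 = A·v_3 = (-1452, -368, 1364).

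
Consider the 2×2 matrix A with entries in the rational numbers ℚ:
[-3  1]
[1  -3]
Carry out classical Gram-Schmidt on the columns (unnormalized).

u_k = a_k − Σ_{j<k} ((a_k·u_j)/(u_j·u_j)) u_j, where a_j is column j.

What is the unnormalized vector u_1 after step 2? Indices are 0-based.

Step 1: u_0 = a_0 = (-3, 1).
Step 2: u_1 = a_1 − (-3/5)·u_0 = (-4/5, -12/5).

u_1 = (-4/5, -12/5)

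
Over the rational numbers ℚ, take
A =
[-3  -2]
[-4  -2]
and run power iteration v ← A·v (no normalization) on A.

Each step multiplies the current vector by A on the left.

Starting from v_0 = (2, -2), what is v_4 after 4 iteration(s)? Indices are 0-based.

v_0 = (2, -2).
v_1 = A·v_0 = (-2, -4).
v_2 = A·v_1 = (14, 16).
v_3 = A·v_2 = (-74, -88).
v_4 = A·v_3 = (398, 472).

v_4 = (398, 472)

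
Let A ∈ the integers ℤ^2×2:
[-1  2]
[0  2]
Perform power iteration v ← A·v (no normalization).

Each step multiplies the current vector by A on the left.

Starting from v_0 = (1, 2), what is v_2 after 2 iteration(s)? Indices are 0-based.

v_0 = (1, 2).
v_1 = A·v_0 = (3, 4).
v_2 = A·v_1 = (5, 8).

v_2 = (5, 8)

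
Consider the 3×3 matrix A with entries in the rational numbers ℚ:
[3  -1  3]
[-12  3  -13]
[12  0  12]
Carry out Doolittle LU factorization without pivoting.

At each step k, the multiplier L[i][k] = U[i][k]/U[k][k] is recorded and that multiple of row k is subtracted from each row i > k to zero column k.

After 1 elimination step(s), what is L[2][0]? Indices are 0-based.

[col 0] pivot 3
  R1 -= -4*R0 → (0, -1, -1)  (L[1][0] := -4)
  R2 -= 4*R0 → (0, 4, 0)  (L[2][0] := 4)

L[2][0] = 4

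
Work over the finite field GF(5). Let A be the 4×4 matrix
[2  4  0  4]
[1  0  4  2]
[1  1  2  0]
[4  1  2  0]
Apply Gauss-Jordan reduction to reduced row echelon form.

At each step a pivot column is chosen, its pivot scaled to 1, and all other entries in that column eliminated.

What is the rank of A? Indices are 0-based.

rank = 4

step 1: normalize row 0 (÷2) = (1, 2, 0, 2)
  row 1: subtract 1×row0 = (0, 3, 4, 0)
  row 2: subtract 1×row0 = (0, 4, 2, 3)
  row 3: subtract 4×row0 = (0, 3, 2, 2)
step 2: normalize row 1 (÷3) = (0, 1, 3, 0)
  row 0: subtract 2×row1 = (1, 0, 4, 2)
  row 2: subtract 4×row1 = (0, 0, 0, 3)
  row 3: subtract 3×row1 = (0, 0, 3, 2)
step 3: exchange rows 2,3
step 3: normalize row 2 (÷3) = (0, 0, 1, 4)
  row 0: subtract 4×row2 = (1, 0, 0, 1)
  row 1: subtract 3×row2 = (0, 1, 0, 3)
step 4: normalize row 3 (÷3) = (0, 0, 0, 1)
  row 0: subtract 1×row3 = (1, 0, 0, 0)
  row 1: subtract 3×row3 = (0, 1, 0, 0)
  row 2: subtract 4×row3 = (0, 0, 1, 0)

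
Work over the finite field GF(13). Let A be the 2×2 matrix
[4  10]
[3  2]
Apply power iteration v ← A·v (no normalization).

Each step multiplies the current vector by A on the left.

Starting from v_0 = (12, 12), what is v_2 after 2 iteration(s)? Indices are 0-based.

v_2 = (11, 0)

v_0 = (12, 12).
v_1 = A·v_0 = (12, 8).
v_2 = A·v_1 = (11, 0).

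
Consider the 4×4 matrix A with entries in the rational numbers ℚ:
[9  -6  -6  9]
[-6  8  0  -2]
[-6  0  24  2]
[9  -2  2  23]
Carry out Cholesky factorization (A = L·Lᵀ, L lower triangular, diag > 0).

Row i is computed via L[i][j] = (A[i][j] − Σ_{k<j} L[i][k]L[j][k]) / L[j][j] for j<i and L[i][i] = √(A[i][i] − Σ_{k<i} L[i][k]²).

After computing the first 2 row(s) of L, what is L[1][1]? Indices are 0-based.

L[1][1] = 2

Step 1: L[0][0] = √(9) = 3.
  L[1][0] = (-6) / L[0][0] = -2.
Step 2: L[1][1] = √(4) = 2.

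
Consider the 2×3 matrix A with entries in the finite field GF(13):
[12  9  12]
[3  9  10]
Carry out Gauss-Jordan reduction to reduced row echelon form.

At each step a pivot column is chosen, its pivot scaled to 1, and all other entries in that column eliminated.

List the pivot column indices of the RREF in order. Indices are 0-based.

pivot columns: 0, 1

pivot(0,0)=12: scale R0 → (1, 4, 1)
  clear (1,0): R1 −= (3)R0 → (0, 10, 7)
pivot(1,1)=10: scale R1 → (0, 1, 2)
  clear (0,1): R0 −= (4)R1 → (1, 0, 6)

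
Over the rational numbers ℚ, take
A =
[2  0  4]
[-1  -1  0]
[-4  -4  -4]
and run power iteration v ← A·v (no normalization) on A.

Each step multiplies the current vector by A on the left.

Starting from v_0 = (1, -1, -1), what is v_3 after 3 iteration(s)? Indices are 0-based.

v_3 = (-8, -14, -24)

v_0 = (1, -1, -1).
v_1 = A·v_0 = (-2, 0, 4).
v_2 = A·v_1 = (12, 2, -8).
v_3 = A·v_2 = (-8, -14, -24).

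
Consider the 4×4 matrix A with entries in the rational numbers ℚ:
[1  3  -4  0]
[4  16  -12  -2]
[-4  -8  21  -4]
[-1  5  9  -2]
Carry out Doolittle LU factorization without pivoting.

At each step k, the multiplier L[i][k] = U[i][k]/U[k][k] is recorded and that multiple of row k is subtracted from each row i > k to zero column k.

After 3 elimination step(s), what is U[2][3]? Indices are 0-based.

k=0: U[0][0]=1
  eliminate (1,0): mult=4, new row 1: (0, 4, 4, -2); set L[1][0]=4
  eliminate (2,0): mult=-4, new row 2: (0, 4, 5, -4); set L[2][0]=-4
  eliminate (3,0): mult=-1, new row 3: (0, 8, 5, -2); set L[3][0]=-1
k=1: U[1][1]=4
  eliminate (2,1): mult=1, new row 2: (0, 0, 1, -2); set L[2][1]=1
  eliminate (3,1): mult=2, new row 3: (0, 0, -3, 2); set L[3][1]=2
k=2: U[2][2]=1
  eliminate (3,2): mult=-3, new row 3: (0, 0, 0, -4); set L[3][2]=-3

U[2][3] = -2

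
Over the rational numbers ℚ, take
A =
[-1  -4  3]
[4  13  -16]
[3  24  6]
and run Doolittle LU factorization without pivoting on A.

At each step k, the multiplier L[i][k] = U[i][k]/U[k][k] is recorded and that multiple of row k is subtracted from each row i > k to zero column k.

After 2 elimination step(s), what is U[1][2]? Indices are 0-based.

[col 0] pivot -1
  R1 -= -4*R0 → (0, -3, -4)  (L[1][0] := -4)
  R2 -= -3*R0 → (0, 12, 15)  (L[2][0] := -3)
[col 1] pivot -3
  R2 -= -4*R1 → (0, 0, -1)  (L[2][1] := -4)

U[1][2] = -4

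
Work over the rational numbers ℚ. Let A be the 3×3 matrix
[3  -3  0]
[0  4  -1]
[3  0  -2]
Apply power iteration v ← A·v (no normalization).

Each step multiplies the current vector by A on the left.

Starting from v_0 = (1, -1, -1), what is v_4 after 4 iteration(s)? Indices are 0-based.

v_0 = (1, -1, -1).
v_1 = A·v_0 = (6, -3, 5).
v_2 = A·v_1 = (27, -17, 8).
v_3 = A·v_2 = (132, -76, 65).
v_4 = A·v_3 = (624, -369, 266).

v_4 = (624, -369, 266)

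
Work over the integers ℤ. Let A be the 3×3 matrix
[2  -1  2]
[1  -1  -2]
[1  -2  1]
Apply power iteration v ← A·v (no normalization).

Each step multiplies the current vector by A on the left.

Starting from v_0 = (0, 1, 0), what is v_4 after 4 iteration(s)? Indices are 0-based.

v_4 = (-53, 19, -16)

v_0 = (0, 1, 0).
v_1 = A·v_0 = (-1, -1, -2).
v_2 = A·v_1 = (-5, 4, -1).
v_3 = A·v_2 = (-16, -7, -14).
v_4 = A·v_3 = (-53, 19, -16).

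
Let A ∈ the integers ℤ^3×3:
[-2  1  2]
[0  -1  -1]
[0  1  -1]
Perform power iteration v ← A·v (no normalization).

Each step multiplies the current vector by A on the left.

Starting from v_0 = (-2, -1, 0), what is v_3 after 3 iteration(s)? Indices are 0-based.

v_3 = (18, -2, -2)

v_0 = (-2, -1, 0).
v_1 = A·v_0 = (3, 1, -1).
v_2 = A·v_1 = (-7, 0, 2).
v_3 = A·v_2 = (18, -2, -2).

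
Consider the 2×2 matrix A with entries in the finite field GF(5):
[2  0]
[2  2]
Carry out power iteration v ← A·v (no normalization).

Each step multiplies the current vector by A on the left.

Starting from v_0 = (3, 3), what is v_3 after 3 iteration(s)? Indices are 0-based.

v_0 = (3, 3).
v_1 = A·v_0 = (1, 2).
v_2 = A·v_1 = (2, 1).
v_3 = A·v_2 = (4, 1).

v_3 = (4, 1)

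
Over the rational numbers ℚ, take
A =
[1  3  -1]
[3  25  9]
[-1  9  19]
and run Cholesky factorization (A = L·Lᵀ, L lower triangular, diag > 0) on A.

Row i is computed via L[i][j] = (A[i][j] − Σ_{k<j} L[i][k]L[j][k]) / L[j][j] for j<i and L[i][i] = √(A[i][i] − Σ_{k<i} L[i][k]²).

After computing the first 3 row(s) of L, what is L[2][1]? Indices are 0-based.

Step 1: L[0][0] = √(1) = 1.
  L[1][0] = (3) / L[0][0] = 3.
Step 2: L[1][1] = √(16) = 4.
  L[2][0] = (-1) / L[0][0] = -1.
  L[2][1] = (12) / L[1][1] = 3.
Step 3: L[2][2] = √(9) = 3.

L[2][1] = 3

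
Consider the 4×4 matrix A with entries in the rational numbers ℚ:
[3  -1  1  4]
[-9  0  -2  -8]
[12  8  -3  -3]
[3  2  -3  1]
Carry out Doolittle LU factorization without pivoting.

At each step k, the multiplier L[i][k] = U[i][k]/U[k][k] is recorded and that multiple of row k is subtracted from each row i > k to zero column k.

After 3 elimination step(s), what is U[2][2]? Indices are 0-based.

Step 1: pivot at (0,0) is 3.
  row1 ← row1 − (-3)·row0  ⇒  L[1][0]=-3, U row1=(0, -3, 1, 4)
  row2 ← row2 − (4)·row0  ⇒  L[2][0]=4, U row2=(0, 12, -7, -19)
  row3 ← row3 − (1)·row0  ⇒  L[3][0]=1, U row3=(0, 3, -4, -3)
Step 2: pivot at (1,1) is -3.
  row2 ← row2 − (-4)·row1  ⇒  L[2][1]=-4, U row2=(0, 0, -3, -3)
  row3 ← row3 − (-1)·row1  ⇒  L[3][1]=-1, U row3=(0, 0, -3, 1)
Step 3: pivot at (2,2) is -3.
  row3 ← row3 − (1)·row2  ⇒  L[3][2]=1, U row3=(0, 0, 0, 4)

U[2][2] = -3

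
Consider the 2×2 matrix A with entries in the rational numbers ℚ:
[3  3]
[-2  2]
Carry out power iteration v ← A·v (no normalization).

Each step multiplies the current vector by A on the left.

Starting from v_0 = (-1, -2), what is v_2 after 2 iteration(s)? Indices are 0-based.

v_0 = (-1, -2).
v_1 = A·v_0 = (-9, -2).
v_2 = A·v_1 = (-33, 14).

v_2 = (-33, 14)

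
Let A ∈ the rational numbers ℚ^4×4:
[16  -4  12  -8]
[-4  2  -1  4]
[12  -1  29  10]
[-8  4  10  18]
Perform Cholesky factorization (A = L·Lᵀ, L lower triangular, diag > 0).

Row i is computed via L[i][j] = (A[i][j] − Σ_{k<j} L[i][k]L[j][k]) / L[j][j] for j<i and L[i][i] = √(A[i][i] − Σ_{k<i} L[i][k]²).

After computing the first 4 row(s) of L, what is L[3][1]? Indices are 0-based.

L[3][1] = 2

Step 1: L[0][0] = √(16) = 4.
  L[1][0] = (-4) / L[0][0] = -1.
Step 2: L[1][1] = √(1) = 1.
  L[2][0] = (12) / L[0][0] = 3.
  L[2][1] = (2) / L[1][1] = 2.
Step 3: L[2][2] = √(16) = 4.
  L[3][0] = (-8) / L[0][0] = -2.
  L[3][1] = (2) / L[1][1] = 2.
  L[3][2] = (12) / L[2][2] = 3.
Step 4: L[3][3] = √(1) = 1.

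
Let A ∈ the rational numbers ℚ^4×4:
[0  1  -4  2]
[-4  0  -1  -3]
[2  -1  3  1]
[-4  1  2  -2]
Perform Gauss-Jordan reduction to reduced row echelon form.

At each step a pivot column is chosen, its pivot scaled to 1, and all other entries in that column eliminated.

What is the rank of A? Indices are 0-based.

rank = 4

[1] R0 <-> R1
[1] R0 /= -4  ⇒  (1, 0, 1/4, 3/4)
     R2 -= 2·R0  ⇒  (0, -1, 5/2, -1/2)
     R3 -= -4·R0  ⇒  (0, 1, 3, 1)
[2] R1 /= 1  ⇒  (0, 1, -4, 2)
     R2 -= -1·R1  ⇒  (0, 0, -3/2, 3/2)
     R3 -= 1·R1  ⇒  (0, 0, 7, -1)
[3] R2 /= -3/2  ⇒  (0, 0, 1, -1)
     R0 -= 1/4·R2  ⇒  (1, 0, 0, 1)
     R1 -= -4·R2  ⇒  (0, 1, 0, -2)
     R3 -= 7·R2  ⇒  (0, 0, 0, 6)
[4] R3 /= 6  ⇒  (0, 0, 0, 1)
     R0 -= 1·R3  ⇒  (1, 0, 0, 0)
     R1 -= -2·R3  ⇒  (0, 1, 0, 0)
     R2 -= -1·R3  ⇒  (0, 0, 1, 0)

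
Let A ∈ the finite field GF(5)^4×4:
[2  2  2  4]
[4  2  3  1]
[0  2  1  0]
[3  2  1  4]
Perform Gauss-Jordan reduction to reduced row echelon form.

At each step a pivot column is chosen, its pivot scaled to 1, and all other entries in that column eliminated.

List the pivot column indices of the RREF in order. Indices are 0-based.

pivot columns: 0, 1, 2, 3

step 1: normalize row 0 (÷2) = (1, 1, 1, 2)
  row 1: subtract 4×row0 = (0, 3, 4, 3)
  row 3: subtract 3×row0 = (0, 4, 3, 3)
step 2: normalize row 1 (÷3) = (0, 1, 3, 1)
  row 0: subtract 1×row1 = (1, 0, 3, 1)
  row 2: subtract 2×row1 = (0, 0, 0, 3)
  row 3: subtract 4×row1 = (0, 0, 1, 4)
step 3: exchange rows 2,3
step 3: normalize row 2 (÷1) = (0, 0, 1, 4)
  row 0: subtract 3×row2 = (1, 0, 0, 4)
  row 1: subtract 3×row2 = (0, 1, 0, 4)
step 4: normalize row 3 (÷3) = (0, 0, 0, 1)
  row 0: subtract 4×row3 = (1, 0, 0, 0)
  row 1: subtract 4×row3 = (0, 1, 0, 0)
  row 2: subtract 4×row3 = (0, 0, 1, 0)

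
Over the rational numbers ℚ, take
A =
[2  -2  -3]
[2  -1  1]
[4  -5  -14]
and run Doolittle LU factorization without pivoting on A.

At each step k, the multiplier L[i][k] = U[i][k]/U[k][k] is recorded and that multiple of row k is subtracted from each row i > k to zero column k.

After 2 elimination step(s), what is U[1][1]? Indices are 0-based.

U[1][1] = 1

k=0: U[0][0]=2
  eliminate (1,0): mult=1, new row 1: (0, 1, 4); set L[1][0]=1
  eliminate (2,0): mult=2, new row 2: (0, -1, -8); set L[2][0]=2
k=1: U[1][1]=1
  eliminate (2,1): mult=-1, new row 2: (0, 0, -4); set L[2][1]=-1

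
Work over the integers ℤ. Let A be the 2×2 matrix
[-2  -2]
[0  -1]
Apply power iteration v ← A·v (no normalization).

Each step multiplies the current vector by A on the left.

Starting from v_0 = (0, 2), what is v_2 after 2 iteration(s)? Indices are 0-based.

v_0 = (0, 2).
v_1 = A·v_0 = (-4, -2).
v_2 = A·v_1 = (12, 2).

v_2 = (12, 2)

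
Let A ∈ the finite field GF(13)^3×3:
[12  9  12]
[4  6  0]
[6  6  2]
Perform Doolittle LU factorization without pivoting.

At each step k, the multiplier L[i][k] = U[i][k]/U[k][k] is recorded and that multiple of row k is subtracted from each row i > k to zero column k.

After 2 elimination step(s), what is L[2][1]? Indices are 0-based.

L[2][1] = 7

Step 1: pivot at (0,0) is 12.
  row1 ← row1 − (9)·row0  ⇒  L[1][0]=9, U row1=(0, 3, 9)
  row2 ← row2 − (7)·row0  ⇒  L[2][0]=7, U row2=(0, 8, 9)
Step 2: pivot at (1,1) is 3.
  row2 ← row2 − (7)·row1  ⇒  L[2][1]=7, U row2=(0, 0, 11)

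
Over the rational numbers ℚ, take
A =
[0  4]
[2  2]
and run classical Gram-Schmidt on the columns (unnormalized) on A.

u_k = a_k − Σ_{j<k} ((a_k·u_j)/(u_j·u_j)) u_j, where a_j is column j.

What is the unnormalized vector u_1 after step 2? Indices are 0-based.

Step 1: u_0 = a_0 = (0, 2).
Step 2: u_1 = a_1 − (1)·u_0 = (4, 0).

u_1 = (4, 0)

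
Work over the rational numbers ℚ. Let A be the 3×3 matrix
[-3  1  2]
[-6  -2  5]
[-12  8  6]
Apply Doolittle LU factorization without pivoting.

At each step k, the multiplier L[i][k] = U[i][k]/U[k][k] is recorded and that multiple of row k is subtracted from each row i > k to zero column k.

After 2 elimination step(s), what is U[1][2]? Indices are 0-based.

Step 1: pivot at (0,0) is -3.
  row1 ← row1 − (2)·row0  ⇒  L[1][0]=2, U row1=(0, -4, 1)
  row2 ← row2 − (4)·row0  ⇒  L[2][0]=4, U row2=(0, 4, -2)
Step 2: pivot at (1,1) is -4.
  row2 ← row2 − (-1)·row1  ⇒  L[2][1]=-1, U row2=(0, 0, -1)

U[1][2] = 1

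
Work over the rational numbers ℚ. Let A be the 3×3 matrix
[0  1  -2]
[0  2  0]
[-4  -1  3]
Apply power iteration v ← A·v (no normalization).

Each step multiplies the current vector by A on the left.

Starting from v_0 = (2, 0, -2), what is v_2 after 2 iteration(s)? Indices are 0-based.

v_0 = (2, 0, -2).
v_1 = A·v_0 = (4, 0, -14).
v_2 = A·v_1 = (28, 0, -58).

v_2 = (28, 0, -58)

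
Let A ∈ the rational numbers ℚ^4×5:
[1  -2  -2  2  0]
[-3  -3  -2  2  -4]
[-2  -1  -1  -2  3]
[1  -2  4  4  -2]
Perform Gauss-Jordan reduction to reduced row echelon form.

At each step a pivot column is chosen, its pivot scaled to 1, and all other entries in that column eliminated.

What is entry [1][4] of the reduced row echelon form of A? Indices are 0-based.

M[1][4] = -116/61

pivot(0,0)=1: scale R0 → (1, -2, -2, 2, 0)
  clear (1,0): R1 −= (-3)R0 → (0, -9, -8, 8, -4)
  clear (2,0): R2 −= (-2)R0 → (0, -5, -5, 2, 3)
  clear (3,0): R3 −= (1)R0 → (0, 0, 6, 2, -2)
pivot(1,1)=-9: scale R1 → (0, 1, 8/9, -8/9, 4/9)
  clear (0,1): R0 −= (-2)R1 → (1, 0, -2/9, 2/9, 8/9)
  clear (2,1): R2 −= (-5)R1 → (0, 0, -5/9, -22/9, 47/9)
pivot(2,2)=-5/9: scale R2 → (0, 0, 1, 22/5, -47/5)
  clear (0,2): R0 −= (-2/9)R2 → (1, 0, 0, 6/5, -6/5)
  clear (1,2): R1 −= (8/9)R2 → (0, 1, 0, -24/5, 44/5)
  clear (3,2): R3 −= (6)R2 → (0, 0, 0, -122/5, 272/5)
pivot(3,3)=-122/5: scale R3 → (0, 0, 0, 1, -136/61)
  clear (0,3): R0 −= (6/5)R3 → (1, 0, 0, 0, 90/61)
  clear (1,3): R1 −= (-24/5)R3 → (0, 1, 0, 0, -116/61)
  clear (2,3): R2 −= (22/5)R3 → (0, 0, 1, 0, 25/61)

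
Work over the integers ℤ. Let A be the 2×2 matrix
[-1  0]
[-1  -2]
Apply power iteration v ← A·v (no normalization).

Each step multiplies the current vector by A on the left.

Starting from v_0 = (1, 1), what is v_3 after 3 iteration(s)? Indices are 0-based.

v_3 = (-1, -15)

v_0 = (1, 1).
v_1 = A·v_0 = (-1, -3).
v_2 = A·v_1 = (1, 7).
v_3 = A·v_2 = (-1, -15).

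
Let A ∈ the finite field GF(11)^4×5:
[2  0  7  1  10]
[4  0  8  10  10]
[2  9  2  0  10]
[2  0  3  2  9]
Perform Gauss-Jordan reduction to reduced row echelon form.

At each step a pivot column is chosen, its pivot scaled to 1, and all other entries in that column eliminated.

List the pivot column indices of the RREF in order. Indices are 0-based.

step 1: normalize row 0 (÷2) = (1, 0, 9, 6, 5)
  row 1: subtract 4×row0 = (0, 0, 5, 8, 1)
  row 2: subtract 2×row0 = (0, 9, 6, 10, 0)
  row 3: subtract 2×row0 = (0, 0, 7, 1, 10)
step 2: exchange rows 1,2
step 2: normalize row 1 (÷9) = (0, 1, 8, 6, 0)
step 3: normalize row 2 (÷5) = (0, 0, 1, 6, 9)
  row 0: subtract 9×row2 = (1, 0, 0, 7, 1)
  row 1: subtract 8×row2 = (0, 1, 0, 2, 5)
  row 3: subtract 7×row2 = (0, 0, 0, 3, 2)
step 4: normalize row 3 (÷3) = (0, 0, 0, 1, 8)
  row 0: subtract 7×row3 = (1, 0, 0, 0, 0)
  row 1: subtract 2×row3 = (0, 1, 0, 0, 0)
  row 2: subtract 6×row3 = (0, 0, 1, 0, 5)

pivot columns: 0, 1, 2, 3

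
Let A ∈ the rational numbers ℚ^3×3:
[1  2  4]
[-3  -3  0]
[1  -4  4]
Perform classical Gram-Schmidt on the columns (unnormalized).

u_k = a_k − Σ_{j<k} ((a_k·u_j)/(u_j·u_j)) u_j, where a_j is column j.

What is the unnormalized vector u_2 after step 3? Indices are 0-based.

u_2 = (4, 8/5, 4/5)

Step 1: u_0 = a_0 = (1, -3, 1).
Step 2: u_1 = a_1 − (7/11)·u_0 = (15/11, -12/11, -51/11).
Step 3: u_2 = a_2 − (8/11)·u_0 − (-8/15)·u_1 = (4, 8/5, 4/5).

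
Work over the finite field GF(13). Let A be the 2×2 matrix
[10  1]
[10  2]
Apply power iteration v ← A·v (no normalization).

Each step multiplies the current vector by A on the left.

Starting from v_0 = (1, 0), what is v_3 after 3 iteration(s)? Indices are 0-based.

v_3 = (11, 1)

v_0 = (1, 0).
v_1 = A·v_0 = (10, 10).
v_2 = A·v_1 = (6, 3).
v_3 = A·v_2 = (11, 1).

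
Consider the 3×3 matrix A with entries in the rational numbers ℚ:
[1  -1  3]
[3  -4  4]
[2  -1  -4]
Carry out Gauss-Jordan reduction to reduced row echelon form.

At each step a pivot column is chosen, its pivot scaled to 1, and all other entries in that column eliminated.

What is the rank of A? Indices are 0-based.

step 1: normalize row 0 (÷1) = (1, -1, 3)
  row 1: subtract 3×row0 = (0, -1, -5)
  row 2: subtract 2×row0 = (0, 1, -10)
step 2: normalize row 1 (÷-1) = (0, 1, 5)
  row 0: subtract -1×row1 = (1, 0, 8)
  row 2: subtract 1×row1 = (0, 0, -15)
step 3: normalize row 2 (÷-15) = (0, 0, 1)
  row 0: subtract 8×row2 = (1, 0, 0)
  row 1: subtract 5×row2 = (0, 1, 0)

rank = 3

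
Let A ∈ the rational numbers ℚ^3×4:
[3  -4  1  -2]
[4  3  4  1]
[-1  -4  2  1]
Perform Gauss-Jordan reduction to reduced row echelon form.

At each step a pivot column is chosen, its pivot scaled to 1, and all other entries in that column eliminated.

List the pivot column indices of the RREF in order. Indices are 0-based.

pivot(0,0)=3: scale R0 → (1, -4/3, 1/3, -2/3)
  clear (1,0): R1 −= (4)R0 → (0, 25/3, 8/3, 11/3)
  clear (2,0): R2 −= (-1)R0 → (0, -16/3, 7/3, 1/3)
pivot(1,1)=25/3: scale R1 → (0, 1, 8/25, 11/25)
  clear (0,1): R0 −= (-4/3)R1 → (1, 0, 19/25, -2/25)
  clear (2,1): R2 −= (-16/3)R1 → (0, 0, 101/25, 67/25)
pivot(2,2)=101/25: scale R2 → (0, 0, 1, 67/101)
  clear (0,2): R0 −= (19/25)R2 → (1, 0, 0, -59/101)
  clear (1,2): R1 −= (8/25)R2 → (0, 1, 0, 23/101)

pivot columns: 0, 1, 2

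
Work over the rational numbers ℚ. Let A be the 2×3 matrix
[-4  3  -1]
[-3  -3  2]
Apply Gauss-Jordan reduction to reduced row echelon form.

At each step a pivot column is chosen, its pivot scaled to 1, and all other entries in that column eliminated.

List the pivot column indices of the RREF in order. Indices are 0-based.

[1] R0 /= -4  ⇒  (1, -3/4, 1/4)
     R1 -= -3·R0  ⇒  (0, -21/4, 11/4)
[2] R1 /= -21/4  ⇒  (0, 1, -11/21)
     R0 -= -3/4·R1  ⇒  (1, 0, -1/7)

pivot columns: 0, 1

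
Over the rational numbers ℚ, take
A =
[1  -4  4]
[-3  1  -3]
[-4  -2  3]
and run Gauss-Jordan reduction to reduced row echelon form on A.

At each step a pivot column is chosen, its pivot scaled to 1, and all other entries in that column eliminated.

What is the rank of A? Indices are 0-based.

rank = 3

step 1: normalize row 0 (÷1) = (1, -4, 4)
  row 1: subtract -3×row0 = (0, -11, 9)
  row 2: subtract -4×row0 = (0, -18, 19)
step 2: normalize row 1 (÷-11) = (0, 1, -9/11)
  row 0: subtract -4×row1 = (1, 0, 8/11)
  row 2: subtract -18×row1 = (0, 0, 47/11)
step 3: normalize row 2 (÷47/11) = (0, 0, 1)
  row 0: subtract 8/11×row2 = (1, 0, 0)
  row 1: subtract -9/11×row2 = (0, 1, 0)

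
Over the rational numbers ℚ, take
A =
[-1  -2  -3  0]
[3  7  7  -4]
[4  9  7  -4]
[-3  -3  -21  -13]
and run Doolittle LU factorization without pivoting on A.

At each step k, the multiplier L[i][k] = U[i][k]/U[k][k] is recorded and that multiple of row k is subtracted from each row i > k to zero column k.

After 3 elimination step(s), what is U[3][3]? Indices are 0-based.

U[3][3] = -1

k=0: U[0][0]=-1
  eliminate (1,0): mult=-3, new row 1: (0, 1, -2, -4); set L[1][0]=-3
  eliminate (2,0): mult=-4, new row 2: (0, 1, -5, -4); set L[2][0]=-4
  eliminate (3,0): mult=3, new row 3: (0, 3, -12, -13); set L[3][0]=3
k=1: U[1][1]=1
  eliminate (2,1): mult=1, new row 2: (0, 0, -3, 0); set L[2][1]=1
  eliminate (3,1): mult=3, new row 3: (0, 0, -6, -1); set L[3][1]=3
k=2: U[2][2]=-3
  eliminate (3,2): mult=2, new row 3: (0, 0, 0, -1); set L[3][2]=2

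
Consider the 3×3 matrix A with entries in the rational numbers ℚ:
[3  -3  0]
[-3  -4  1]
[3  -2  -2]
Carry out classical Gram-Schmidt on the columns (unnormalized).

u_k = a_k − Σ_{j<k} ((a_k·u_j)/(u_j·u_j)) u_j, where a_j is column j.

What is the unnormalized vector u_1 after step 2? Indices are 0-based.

u_1 = (-8/3, -13/3, -5/3)

Step 1: u_0 = a_0 = (3, -3, 3).
Step 2: u_1 = a_1 − (-1/9)·u_0 = (-8/3, -13/3, -5/3).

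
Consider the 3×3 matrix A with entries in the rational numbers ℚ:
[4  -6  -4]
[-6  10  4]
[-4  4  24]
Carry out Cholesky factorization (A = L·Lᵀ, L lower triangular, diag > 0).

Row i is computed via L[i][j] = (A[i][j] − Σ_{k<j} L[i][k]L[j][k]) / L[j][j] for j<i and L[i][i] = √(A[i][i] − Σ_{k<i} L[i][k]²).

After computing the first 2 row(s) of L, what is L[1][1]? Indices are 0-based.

L[1][1] = 1

Step 1: L[0][0] = √(4) = 2.
  L[1][0] = (-6) / L[0][0] = -3.
Step 2: L[1][1] = √(1) = 1.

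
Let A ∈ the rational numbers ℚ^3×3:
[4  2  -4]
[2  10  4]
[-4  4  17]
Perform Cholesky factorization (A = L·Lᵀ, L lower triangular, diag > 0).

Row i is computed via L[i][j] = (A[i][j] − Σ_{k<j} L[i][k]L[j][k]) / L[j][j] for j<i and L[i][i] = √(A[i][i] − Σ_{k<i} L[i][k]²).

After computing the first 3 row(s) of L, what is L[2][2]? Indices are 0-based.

L[2][2] = 3

Step 1: L[0][0] = √(4) = 2.
  L[1][0] = (2) / L[0][0] = 1.
Step 2: L[1][1] = √(9) = 3.
  L[2][0] = (-4) / L[0][0] = -2.
  L[2][1] = (6) / L[1][1] = 2.
Step 3: L[2][2] = √(9) = 3.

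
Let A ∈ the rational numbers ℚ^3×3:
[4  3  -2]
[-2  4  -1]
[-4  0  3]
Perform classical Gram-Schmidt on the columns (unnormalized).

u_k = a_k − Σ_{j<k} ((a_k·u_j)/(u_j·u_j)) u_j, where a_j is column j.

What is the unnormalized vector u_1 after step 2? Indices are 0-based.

u_1 = (23/9, 38/9, 4/9)

Step 1: u_0 = a_0 = (4, -2, -4).
Step 2: u_1 = a_1 − (1/9)·u_0 = (23/9, 38/9, 4/9).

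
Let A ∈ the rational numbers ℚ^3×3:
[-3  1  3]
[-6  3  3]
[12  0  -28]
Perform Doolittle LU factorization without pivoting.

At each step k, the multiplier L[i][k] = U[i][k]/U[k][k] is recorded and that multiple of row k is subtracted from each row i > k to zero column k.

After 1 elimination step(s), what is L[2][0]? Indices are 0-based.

L[2][0] = -4

[col 0] pivot -3
  R1 -= 2*R0 → (0, 1, -3)  (L[1][0] := 2)
  R2 -= -4*R0 → (0, 4, -16)  (L[2][0] := -4)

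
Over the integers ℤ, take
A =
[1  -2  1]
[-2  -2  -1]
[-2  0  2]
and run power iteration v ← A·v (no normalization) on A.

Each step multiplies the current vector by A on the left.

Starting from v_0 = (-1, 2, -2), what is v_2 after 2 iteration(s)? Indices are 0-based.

v_2 = (-9, 16, 10)

v_0 = (-1, 2, -2).
v_1 = A·v_0 = (-7, 0, -2).
v_2 = A·v_1 = (-9, 16, 10).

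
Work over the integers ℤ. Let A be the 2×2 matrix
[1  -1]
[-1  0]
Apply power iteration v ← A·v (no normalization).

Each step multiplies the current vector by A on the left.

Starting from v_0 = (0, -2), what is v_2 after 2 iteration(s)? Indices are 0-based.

v_0 = (0, -2).
v_1 = A·v_0 = (2, 0).
v_2 = A·v_1 = (2, -2).

v_2 = (2, -2)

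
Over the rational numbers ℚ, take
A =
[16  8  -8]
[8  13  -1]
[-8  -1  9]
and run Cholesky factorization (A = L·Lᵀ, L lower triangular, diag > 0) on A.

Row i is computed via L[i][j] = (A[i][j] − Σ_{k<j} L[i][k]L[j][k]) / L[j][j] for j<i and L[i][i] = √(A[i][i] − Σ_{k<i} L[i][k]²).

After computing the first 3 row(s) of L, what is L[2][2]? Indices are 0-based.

L[2][2] = 2

Step 1: L[0][0] = √(16) = 4.
  L[1][0] = (8) / L[0][0] = 2.
Step 2: L[1][1] = √(9) = 3.
  L[2][0] = (-8) / L[0][0] = -2.
  L[2][1] = (3) / L[1][1] = 1.
Step 3: L[2][2] = √(4) = 2.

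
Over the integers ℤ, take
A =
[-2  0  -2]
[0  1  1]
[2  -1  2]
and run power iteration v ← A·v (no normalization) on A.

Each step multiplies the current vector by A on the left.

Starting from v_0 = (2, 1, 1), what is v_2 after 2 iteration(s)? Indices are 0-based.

v_0 = (2, 1, 1).
v_1 = A·v_0 = (-6, 2, 5).
v_2 = A·v_1 = (2, 7, -4).

v_2 = (2, 7, -4)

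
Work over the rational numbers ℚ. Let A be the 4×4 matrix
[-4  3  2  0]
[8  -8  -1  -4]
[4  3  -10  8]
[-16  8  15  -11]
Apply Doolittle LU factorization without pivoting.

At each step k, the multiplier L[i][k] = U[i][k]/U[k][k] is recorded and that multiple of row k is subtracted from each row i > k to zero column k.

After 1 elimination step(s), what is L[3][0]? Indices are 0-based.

L[3][0] = 4

[col 0] pivot -4
  R1 -= -2*R0 → (0, -2, 3, -4)  (L[1][0] := -2)
  R2 -= -1*R0 → (0, 6, -8, 8)  (L[2][0] := -1)
  R3 -= 4*R0 → (0, -4, 7, -11)  (L[3][0] := 4)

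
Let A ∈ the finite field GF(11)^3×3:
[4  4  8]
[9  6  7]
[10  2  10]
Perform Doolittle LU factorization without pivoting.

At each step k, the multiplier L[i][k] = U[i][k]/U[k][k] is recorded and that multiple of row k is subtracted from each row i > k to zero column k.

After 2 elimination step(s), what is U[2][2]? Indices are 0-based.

U[2][2] = 1

[col 0] pivot 4
  R1 -= 5*R0 → (0, 8, 0)  (L[1][0] := 5)
  R2 -= 8*R0 → (0, 3, 1)  (L[2][0] := 8)
[col 1] pivot 8
  R2 -= 10*R1 → (0, 0, 1)  (L[2][1] := 10)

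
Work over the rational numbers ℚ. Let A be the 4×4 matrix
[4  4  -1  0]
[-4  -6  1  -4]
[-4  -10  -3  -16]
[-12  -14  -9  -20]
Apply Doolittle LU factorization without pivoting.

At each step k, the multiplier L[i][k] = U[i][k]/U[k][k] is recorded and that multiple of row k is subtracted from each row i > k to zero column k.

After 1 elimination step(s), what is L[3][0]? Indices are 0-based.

Step 1: pivot at (0,0) is 4.
  row1 ← row1 − (-1)·row0  ⇒  L[1][0]=-1, U row1=(0, -2, 0, -4)
  row2 ← row2 − (-1)·row0  ⇒  L[2][0]=-1, U row2=(0, -6, -4, -16)
  row3 ← row3 − (-3)·row0  ⇒  L[3][0]=-3, U row3=(0, -2, -12, -20)

L[3][0] = -3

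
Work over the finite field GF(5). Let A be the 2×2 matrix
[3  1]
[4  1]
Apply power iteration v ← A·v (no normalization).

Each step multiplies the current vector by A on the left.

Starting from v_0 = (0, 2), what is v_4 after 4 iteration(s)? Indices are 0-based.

v_4 = (4, 3)

v_0 = (0, 2).
v_1 = A·v_0 = (2, 2).
v_2 = A·v_1 = (3, 0).
v_3 = A·v_2 = (4, 2).
v_4 = A·v_3 = (4, 3).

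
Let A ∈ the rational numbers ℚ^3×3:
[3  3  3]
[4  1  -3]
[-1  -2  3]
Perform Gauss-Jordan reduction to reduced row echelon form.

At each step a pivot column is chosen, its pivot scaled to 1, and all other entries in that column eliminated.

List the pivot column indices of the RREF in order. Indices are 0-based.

step 1: normalize row 0 (÷3) = (1, 1, 1)
  row 1: subtract 4×row0 = (0, -3, -7)
  row 2: subtract -1×row0 = (0, -1, 4)
step 2: normalize row 1 (÷-3) = (0, 1, 7/3)
  row 0: subtract 1×row1 = (1, 0, -4/3)
  row 2: subtract -1×row1 = (0, 0, 19/3)
step 3: normalize row 2 (÷19/3) = (0, 0, 1)
  row 0: subtract -4/3×row2 = (1, 0, 0)
  row 1: subtract 7/3×row2 = (0, 1, 0)

pivot columns: 0, 1, 2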